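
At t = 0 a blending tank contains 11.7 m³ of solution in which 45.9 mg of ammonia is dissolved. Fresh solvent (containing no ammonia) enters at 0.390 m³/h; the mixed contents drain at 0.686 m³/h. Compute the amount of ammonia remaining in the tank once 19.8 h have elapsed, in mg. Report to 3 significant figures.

9.17 mg

Let m(t) be the amount of ammonia. Volume: V(t) = V₀ + (Q_in − Q_out) t = 11.7 − 0.29600 t; V(19.8) = 5.8392 m³.
Species balance (pure solvent in): dm/dt = −Q_out · m/V(t).
dm/m = −Q_out dt/(V₀ − 0.29600 t); integrating gives ln(m/m₀) = −(Q_out/(Q_in−Q_out)) ln(V/V₀).
m = m₀ (V₀/V)^(Q_out/(Q_in−Q_out)) = 45.9 × (11.7/5.8392)^(-2.3176) = 9.1684 mg.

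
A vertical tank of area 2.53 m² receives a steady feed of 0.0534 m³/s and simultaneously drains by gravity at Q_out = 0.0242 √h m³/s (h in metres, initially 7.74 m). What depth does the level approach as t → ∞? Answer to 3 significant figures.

Level balance: A dh/dt = 0.0534 − 0.0242 √h. Setting dh/dt = 0:
Q_in = 0.0242 √h_ss ⇒ √h_ss = 0.0534/0.0242 = 2.2066.
h_ss = 2.2066² = 4.8691 m. (Since h₀ = 7.74 m > h_ss, the level will fall toward this value.)

4.87 m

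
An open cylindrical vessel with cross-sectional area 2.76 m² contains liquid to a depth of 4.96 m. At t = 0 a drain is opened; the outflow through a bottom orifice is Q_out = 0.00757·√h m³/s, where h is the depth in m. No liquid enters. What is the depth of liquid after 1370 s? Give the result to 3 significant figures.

0.121 m

With no inflow, A dh/dt = −0.00757 √h.
∫ h^(−1/2) dh = −(0.00757/A) ∫ dt, giving 2√h = 2√h₀ − (0.00757/A) t.
√h = √4.96 − 0.00757·1370/(2·2.76) = 2.2271 − 1.8788 = 0.34832.
h = 0.34832² = 0.12133 m.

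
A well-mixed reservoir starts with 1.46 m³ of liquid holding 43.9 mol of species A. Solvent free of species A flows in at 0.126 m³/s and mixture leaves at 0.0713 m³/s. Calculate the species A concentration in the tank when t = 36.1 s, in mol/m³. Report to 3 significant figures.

Let m(t) be the amount of species A. Volume: V(t) = V₀ + (Q_in − Q_out) t = 1.46 + 0.054700 t; V(36.1) = 3.4347 m³.
No species A enters, so dm/dt = −Q_out · (m/V).
dm/m = −Q_out dt/(V₀ + 0.054700 t); integrating gives ln(m/m₀) = −(Q_out/(Q_in−Q_out)) ln(V/V₀).
m = m₀ (V₀/V)^(Q_out/(Q_in−Q_out)) = 43.9 × (1.46/3.4347)^(1.3035) = 14.394 mol.
C = m/V = 14.394/3.4347 = 4.1908 mol/m³.

4.19 mol/m³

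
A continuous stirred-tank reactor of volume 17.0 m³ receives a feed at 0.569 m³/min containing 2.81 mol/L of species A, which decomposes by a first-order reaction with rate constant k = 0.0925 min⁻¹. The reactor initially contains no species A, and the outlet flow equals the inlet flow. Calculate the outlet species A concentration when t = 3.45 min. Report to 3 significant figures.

Species balance: V dC/dt = Q C_in − Q C − k V C.
dC/dt = (Q/V) C_in − (Q/V + k) C; effective rate a = Q/V + k = 0.033471 + 0.0925 = 0.12597 min⁻¹.
C_ss = Q C_in/(Q + kV) = 0.74662 mol/L; C(t) = C_ss + (C₀ − C_ss) e^(−a t).
C(3.45) = 0.74662 + (-0.74662)·e^(−0.12597·3.45) = 0.74662 + (-0.74662)·0.64752 = 0.26317 mol/L.

0.263 mol/L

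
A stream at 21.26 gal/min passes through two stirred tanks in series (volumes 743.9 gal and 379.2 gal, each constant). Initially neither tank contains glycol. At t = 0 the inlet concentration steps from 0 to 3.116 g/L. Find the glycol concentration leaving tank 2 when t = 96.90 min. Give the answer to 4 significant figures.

2.732 g/L

Time constants: τᵢ = Vᵢ/Q for each well-mixed tank.
τ₁ = 743.9/21.26 = 34.9906 min; τ₂ = 379.2/21.26 = 17.8363 min.
Tank 1: C₁ = C_in(1 − e^(−t/τ₁)). Tank 2 (τ₁ ≠ τ₂): C₂ = C_in[1 − (τ₁ e^(−t/τ₁) − τ₂ e^(−t/τ₂))/(τ₁ − τ₂)].
At t = 96.90: e^(−t/τ₁) = 0.0627049, e^(−t/τ₂) = 0.00437111.
C₂ = 3.116·[1 − (34.9906·0.0627049 − 17.8363·0.00437111)/(17.1543)] = 3.116·0.876642 = 2.73162 g/L.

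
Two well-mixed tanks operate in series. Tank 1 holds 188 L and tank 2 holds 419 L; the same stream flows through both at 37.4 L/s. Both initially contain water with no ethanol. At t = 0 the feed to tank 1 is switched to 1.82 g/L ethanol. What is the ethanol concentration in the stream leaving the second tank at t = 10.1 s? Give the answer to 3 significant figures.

Species balance on tank i: dCᵢ/dt = (Cᵢ₋₁ − Cᵢ)/τᵢ with τᵢ = Vᵢ/Q.
τ₁ = 188/37.4 = 5.0267 s; τ₂ = 419/37.4 = 11.203 s.
Tank 1: C₁ = C_in(1 − e^(−t/τ₁)). Tank 2 (τ₁ ≠ τ₂): C₂ = C_in[1 − (τ₁ e^(−t/τ₁) − τ₂ e^(−t/τ₂))/(τ₁ − τ₂)].
At t = 10.1: e^(−t/τ₁) = 0.13409, e^(−t/τ₂) = 0.40595.
C₂ = 1.82·[1 − (5.0267·0.13409 − 11.203·0.40595)/(-6.1765)] = 1.82·0.37280 = 0.67849 g/L.

0.678 g/L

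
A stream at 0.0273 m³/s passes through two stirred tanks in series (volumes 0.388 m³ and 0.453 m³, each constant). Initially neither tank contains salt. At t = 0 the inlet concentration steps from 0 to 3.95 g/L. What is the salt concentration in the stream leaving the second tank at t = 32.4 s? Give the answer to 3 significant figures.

2.46 g/L

Each tank obeys Vᵢ dCᵢ/dt = Q(Cᵢ₋₁ − Cᵢ), so τᵢ = Vᵢ/Q.
τ₁ = 0.388/0.0273 = 14.212 s; τ₂ = 0.453/0.0273 = 16.593 s.
Solving the cascade with C₁(0)=C₂(0)=0 gives C₂(t) = C_in[1 − (τ₁ e^(−t/τ₁) − τ₂ e^(−t/τ₂))/(τ₁ − τ₂)].
At t = 32.4: e^(−t/τ₁) = 0.10232, e^(−t/τ₂) = 0.14191.
C₂ = 3.95·[1 − (14.212·0.10232 − 16.593·0.14191)/(-2.3810)] = 3.95·0.62176 = 2.4560 g/L.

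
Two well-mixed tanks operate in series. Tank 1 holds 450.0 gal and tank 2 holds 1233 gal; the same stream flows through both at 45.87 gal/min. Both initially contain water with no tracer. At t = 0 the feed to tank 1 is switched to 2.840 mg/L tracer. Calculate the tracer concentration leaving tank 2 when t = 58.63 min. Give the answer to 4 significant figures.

2.339 mg/L

Each tank obeys Vᵢ dCᵢ/dt = Q(Cᵢ₋₁ − Cᵢ), so τᵢ = Vᵢ/Q.
τ₁ = 450.0/45.87 = 9.81033 min; τ₂ = 1233/45.87 = 26.8803 min.
Tank 1: C₁ = C_in(1 − e^(−t/τ₁)). Tank 2 (τ₁ ≠ τ₂): C₂ = C_in[1 − (τ₁ e^(−t/τ₁) − τ₂ e^(−t/τ₂))/(τ₁ − τ₂)].
At t = 58.63: e^(−t/τ₁) = 0.00253807, e^(−t/τ₂) = 0.112912.
C₂ = 2.840·[1 − (9.81033·0.00253807 − 26.8803·0.112912)/(-17.0700)] = 2.840·0.823655 = 2.33918 mg/L.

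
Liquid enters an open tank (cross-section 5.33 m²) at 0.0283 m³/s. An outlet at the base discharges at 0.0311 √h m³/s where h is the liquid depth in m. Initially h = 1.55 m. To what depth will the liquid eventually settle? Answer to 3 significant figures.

Level balance: A dh/dt = 0.0283 − 0.0311 √h. Setting dh/dt = 0:
Q_in = 0.0311 √h_ss ⇒ √h_ss = 0.0283/0.0311 = 0.90997.
h_ss = 0.90997² = 0.82804 m. (Since h₀ = 1.55 m > h_ss, the level will fall toward this value.)

0.828 m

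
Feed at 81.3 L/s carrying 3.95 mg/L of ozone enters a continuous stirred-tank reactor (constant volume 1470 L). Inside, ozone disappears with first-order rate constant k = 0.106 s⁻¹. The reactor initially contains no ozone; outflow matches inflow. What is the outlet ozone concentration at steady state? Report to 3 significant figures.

1.35 mg/L

V dC/dt = Q(C_in − C) − k V C.
Steady state (dC/dt = 0): C_ss = Q C_in/(Q + kV) = C_in/(1 + kV/Q).
C_ss = 81.3·3.95/(81.3 + 0.106·1470) = 321.13/237.12 = 1.3543 mg/L.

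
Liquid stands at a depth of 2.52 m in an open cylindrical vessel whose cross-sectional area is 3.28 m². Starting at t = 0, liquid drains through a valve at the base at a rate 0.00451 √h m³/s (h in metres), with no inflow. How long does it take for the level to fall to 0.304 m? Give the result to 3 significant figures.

With no inflow, A dh/dt = −0.00451 √h.
∫ h^(−1/2) dh = −(0.00451/A) ∫ dt, giving 2√h = 2√h₀ − (0.00451/A) t.
t = 2A(√h₀ − √h)/0.00451 = 2·3.28·(√2.52 − √0.304)/0.00451
  = 6.5600 × (1.5875 − 0.55136) / 0.00451 = 1507.0 s.

1510 s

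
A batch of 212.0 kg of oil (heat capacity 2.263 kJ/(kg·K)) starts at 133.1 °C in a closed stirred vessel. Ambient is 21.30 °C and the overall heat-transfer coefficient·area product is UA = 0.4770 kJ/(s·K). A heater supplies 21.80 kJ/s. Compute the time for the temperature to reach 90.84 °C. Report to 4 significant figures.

1026 s

Lumped-capacitance energy balance: M c_p dT/dt = UA(T_amb − T) + Q̇.
τ = M c_p/UA = 1005.78 s; T_ss = T_amb + Q̇/UA = 21.30 + 21.80/0.4770 = 67.0023 °C.
T(t) = T_ss + (T₀ − T_ss)e^(−t/τ); set T = 90.84:
t = −τ ln[(T − T_ss)/(T₀ − T_ss)] = −1005.78 · ln(0.360643) = 1025.76 s.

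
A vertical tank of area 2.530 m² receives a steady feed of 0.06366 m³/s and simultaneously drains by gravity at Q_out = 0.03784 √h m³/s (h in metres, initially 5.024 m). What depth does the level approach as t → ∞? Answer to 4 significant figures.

2.830 m

Level balance: A dh/dt = 0.06366 − 0.03784 √h. Setting dh/dt = 0:
Q_in = 0.03784 √h_ss ⇒ √h_ss = 0.06366/0.03784 = 1.68235.
h_ss = 1.68235² = 2.83029 m. (Since h₀ = 5.024 m > h_ss, the level will fall toward this value.)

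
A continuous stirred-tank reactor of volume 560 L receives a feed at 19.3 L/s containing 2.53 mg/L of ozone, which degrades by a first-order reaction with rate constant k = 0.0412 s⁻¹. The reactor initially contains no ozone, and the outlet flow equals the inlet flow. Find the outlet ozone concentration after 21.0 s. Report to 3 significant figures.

V dC/dt = Q(C_in − C) − k V C.
This is linear with rate a = Q/V + k = 0.075664 s⁻¹.
C_ss = Q C_in/(Q + kV) = 1.1524 mg/L; C(t) = C_ss + (C₀ − C_ss) e^(−a t).
C(21.0) = 1.1524 + (-1.1524)·e^(−0.075664·21.0) = 1.1524 + (-1.1524)·0.20414 = 0.91714 mg/L.

0.917 mg/L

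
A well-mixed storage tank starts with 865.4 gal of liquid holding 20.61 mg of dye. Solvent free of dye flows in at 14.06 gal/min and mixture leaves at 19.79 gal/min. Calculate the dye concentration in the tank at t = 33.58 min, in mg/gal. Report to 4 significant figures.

Total volume: dV/dt = Q_in − Q_out = -5.73000 gal/min, so V(t) = 865.4 − 5.73000 t and V(33.58) = 672.987 gal.
Species balance (pure solvent in): dm/dt = −Q_out · m/V(t).
Separate: dm/m = −Q_out dt/V(t) ⇒ ln(m/m₀) = −(Q_out/(Q_in−Q_out)) ln(V/V₀).
m = m₀ (V₀/V)^(Q_out/(Q_in−Q_out)) = 20.61 × (865.4/672.987)^(-3.45375) = 8.64753 mg.
C = m/V = 8.64753/672.987 = 0.0128495 mg/gal.

0.01285 mg/gal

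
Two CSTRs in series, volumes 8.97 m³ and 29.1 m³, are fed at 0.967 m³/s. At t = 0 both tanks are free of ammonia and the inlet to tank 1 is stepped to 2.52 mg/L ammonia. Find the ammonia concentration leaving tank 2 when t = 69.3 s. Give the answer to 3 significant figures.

Species balance on tank i: dCᵢ/dt = (Cᵢ₋₁ − Cᵢ)/τᵢ with τᵢ = Vᵢ/Q.
τ₁ = 8.97/0.967 = 9.2761 s; τ₂ = 29.1/0.967 = 30.093 s.
Tank 1: C₁ = C_in(1 − e^(−t/τ₁)). Tank 2 (τ₁ ≠ τ₂): C₂ = C_in[1 − (τ₁ e^(−t/τ₁) − τ₂ e^(−t/τ₂))/(τ₁ − τ₂)].
At t = 69.3: e^(−t/τ₁) = 0.00056947, e^(−t/τ₂) = 0.099973.
C₂ = 2.52·[1 − (9.2761·0.00056947 − 30.093·0.099973)/(-20.817)] = 2.52·0.85573 = 2.1564 mg/L.

2.16 mg/L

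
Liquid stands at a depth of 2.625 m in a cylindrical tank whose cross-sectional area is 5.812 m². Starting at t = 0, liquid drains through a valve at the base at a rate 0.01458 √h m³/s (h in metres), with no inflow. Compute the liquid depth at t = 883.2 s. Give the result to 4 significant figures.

0.2625 m

Accumulation of liquid (constant cross-section A): A dh/dt = −0.01458 √h.
∫ h^(−1/2) dh = −(0.01458/A) ∫ dt, giving 2√h = 2√h₀ − (0.01458/A) t.
√h = √2.625 − 0.01458·883.2/(2·5.812) = 1.62019 − 1.10780 = 0.512386.
h = 0.512386² = 0.262540 m.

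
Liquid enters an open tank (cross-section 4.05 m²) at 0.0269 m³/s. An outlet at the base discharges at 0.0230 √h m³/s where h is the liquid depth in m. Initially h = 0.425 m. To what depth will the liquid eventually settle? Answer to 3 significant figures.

Volume balance on the tank: A dh/dt = Q_in − 0.0230 √h. At steady state dh/dt = 0:
Q_in = 0.0230 √h_ss ⇒ √h_ss = 0.0269/0.0230 = 1.1696.
h_ss = 1.1696² = 1.3679 m. (Since h₀ = 0.425 m < h_ss, the level will rise toward this value.)

1.37 m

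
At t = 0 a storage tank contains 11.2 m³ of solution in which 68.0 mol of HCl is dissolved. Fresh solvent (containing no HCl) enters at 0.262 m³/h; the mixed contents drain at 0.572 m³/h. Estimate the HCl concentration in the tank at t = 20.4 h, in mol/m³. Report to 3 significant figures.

3.01 mol/m³

Total volume: dV/dt = Q_in − Q_out = -0.31000 m³/h, so V(t) = 11.2 − 0.31000 t and V(20.4) = 4.8760 m³.
Solute balance: dm/dt = 0 − Q_out C = −Q_out m/V(t).
dm/m = −Q_out dt/(V₀ − 0.31000 t); integrating gives ln(m/m₀) = −(Q_out/(Q_in−Q_out)) ln(V/V₀).
m = m₀ (V₀/V)^(Q_out/(Q_in−Q_out)) = 68.0 × (11.2/4.8760)^(-1.8452) = 14.660 mol.
C = m/V = 14.660/4.8760 = 3.0065 mol/m³.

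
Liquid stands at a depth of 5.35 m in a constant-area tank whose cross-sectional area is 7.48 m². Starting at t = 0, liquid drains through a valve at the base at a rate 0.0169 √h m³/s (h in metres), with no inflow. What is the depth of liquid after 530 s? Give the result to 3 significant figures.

With no inflow, A dh/dt = −0.0169 √h.
Separate and integrate: 2(√h − √h₀) = −(0.0169/A) t.
√h = √5.35 − 0.0169·530/(2·7.48) = 2.3130 − 0.59873 = 1.7143.
h = 1.7143² = 2.9387 m.

2.94 m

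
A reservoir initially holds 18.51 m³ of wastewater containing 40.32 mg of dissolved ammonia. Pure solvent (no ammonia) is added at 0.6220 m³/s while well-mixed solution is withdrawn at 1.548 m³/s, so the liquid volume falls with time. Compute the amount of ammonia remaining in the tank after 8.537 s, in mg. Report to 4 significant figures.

15.89 mg

Let m(t) be the amount of ammonia. Volume: V(t) = V₀ + (Q_in − Q_out) t = 18.51 − 0.926000 t; V(8.537) = 10.6047 m³.
Solute balance: dm/dt = 0 − Q_out C = −Q_out m/V(t).
Separate: dm/m = −Q_out dt/V(t) ⇒ ln(m/m₀) = −(Q_out/(Q_in−Q_out)) ln(V/V₀).
m = m₀ (V₀/V)^(Q_out/(Q_in−Q_out)) = 40.32 × (18.51/10.6047)^(-1.67171) = 15.8900 mg.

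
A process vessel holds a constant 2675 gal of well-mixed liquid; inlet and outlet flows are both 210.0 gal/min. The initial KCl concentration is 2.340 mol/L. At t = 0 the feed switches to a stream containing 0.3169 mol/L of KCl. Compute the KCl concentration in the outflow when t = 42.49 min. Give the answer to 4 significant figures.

0.3889 mol/L

Accumulation = in − out for the solute gives V dC/dt = Q(C_in − C).
So dC/dt = (C_in − C)/τ with τ = V/Q = 2675/210.0 = 12.7381 min.
C approaches C_in exponentially: C(t) = C_in + (C₀ − C_in) e^(−t/τ).
C(42.49) = 0.3169 + (2.340 − 0.3169)·e^(−42.49/12.7381) = 0.3169 + (2.02310)·0.0355910 = 0.388904 mol/L.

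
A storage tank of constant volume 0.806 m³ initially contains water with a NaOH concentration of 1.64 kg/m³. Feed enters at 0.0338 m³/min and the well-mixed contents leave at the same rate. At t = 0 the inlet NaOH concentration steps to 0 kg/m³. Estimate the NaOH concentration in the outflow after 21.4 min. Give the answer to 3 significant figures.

Unsteady species balance (constant V, well mixed): V dC/dt = Q(C_in − C).
Time constant τ = V/Q = 0.806/0.0338 = 23.846 min.
Integrating: C(t) = C_in + (C₀ − C_in) e^(−t/τ).
C(21.4) = 0 + (1.64 − 0)·e^(−21.4/23.846) = 0 + (1.6400)·0.40762 = 0.66850 kg/m³.

0.668 kg/m³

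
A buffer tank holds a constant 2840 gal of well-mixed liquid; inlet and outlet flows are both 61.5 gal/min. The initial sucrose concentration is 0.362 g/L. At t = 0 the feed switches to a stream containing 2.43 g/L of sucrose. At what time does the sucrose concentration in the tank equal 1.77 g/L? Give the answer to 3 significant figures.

52.7 min

Species balance: V dC/dt = Q(C_in − C) ⇒ τ = V/Q = 46.179 min.
C(t) = C_in + (C₀ − C_in) e^(−t/τ). Set C = 1.77 and solve for t:
e^(−t/τ) = (C − C_in)/(C₀ − C_in) = (1.77 − 2.43)/(0.362 − 2.43) = 0.31915
t = −τ ln(…) = 46.179 × 1.1421 = 52.741 min.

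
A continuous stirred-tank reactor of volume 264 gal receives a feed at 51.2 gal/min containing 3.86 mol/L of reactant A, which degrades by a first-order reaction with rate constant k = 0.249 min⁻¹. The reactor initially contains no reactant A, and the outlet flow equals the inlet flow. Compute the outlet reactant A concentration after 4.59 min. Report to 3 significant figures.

1.47 mol/L

Accumulation = in − out − consumed: V dC/dt = Q C_in − Q C − k V C.
dC/dt = (Q/V) C_in − (Q/V + k) C; effective rate a = Q/V + k = 0.19394 + 0.249 = 0.44294 min⁻¹.
C_ss = Q C_in/(Q + kV) = 1.6901 mol/L; C(t) = C_ss + (C₀ − C_ss) e^(−a t).
C(4.59) = 1.6901 + (-1.6901)·e^(−0.44294·4.59) = 1.6901 + (-1.6901)·0.13093 = 1.4688 mol/L.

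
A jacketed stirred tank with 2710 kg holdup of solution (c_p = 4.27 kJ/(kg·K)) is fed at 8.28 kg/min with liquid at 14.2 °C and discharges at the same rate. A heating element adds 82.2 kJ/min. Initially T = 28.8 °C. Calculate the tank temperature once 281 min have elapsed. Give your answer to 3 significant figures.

M c_p dT/dt = ṁ c_p (T_in − T) + Q̇.
τ = M/ṁ = 327.29 min; T_ss = T_in + Q̇/(ṁ c_p) = 14.2 + 82.2/(8.28·4.27) = 16.525 °C.
T approaches T_ss exponentially: T(t) = T_ss + (T₀ − T_ss) e^(−t/τ).
T(281) = 16.525 + (12.275)·e^(−281/327.29) = 16.525 + (12.275)·0.42377 = 21.727 °C.

21.7 °C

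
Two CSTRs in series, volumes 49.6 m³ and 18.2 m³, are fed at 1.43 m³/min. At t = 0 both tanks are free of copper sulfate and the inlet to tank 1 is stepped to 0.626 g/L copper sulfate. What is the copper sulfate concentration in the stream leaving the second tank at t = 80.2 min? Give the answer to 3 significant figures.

0.529 g/L

Each tank obeys Vᵢ dCᵢ/dt = Q(Cᵢ₋₁ − Cᵢ), so τᵢ = Vᵢ/Q.
τ₁ = 49.6/1.43 = 34.685 min; τ₂ = 18.2/1.43 = 12.727 min.
Solving the cascade with C₁(0)=C₂(0)=0 gives C₂(t) = C_in[1 − (τ₁ e^(−t/τ₁) − τ₂ e^(−t/τ₂))/(τ₁ − τ₂)].
At t = 80.2: e^(−t/τ₁) = 0.099041, e^(−t/τ₂) = 0.0018337.
C₂ = 0.626·[1 − (34.685·0.099041 − 12.727·0.0018337)/(21.958)] = 0.626·0.84462 = 0.52873 g/L.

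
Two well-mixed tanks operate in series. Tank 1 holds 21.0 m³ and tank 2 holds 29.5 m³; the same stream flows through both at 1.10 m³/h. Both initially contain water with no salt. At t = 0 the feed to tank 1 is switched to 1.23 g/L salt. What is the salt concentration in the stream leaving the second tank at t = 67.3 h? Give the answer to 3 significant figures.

Each tank obeys Vᵢ dCᵢ/dt = Q(Cᵢ₋₁ − Cᵢ), so τᵢ = Vᵢ/Q.
τ₁ = 21.0/1.10 = 19.091 h; τ₂ = 29.5/1.10 = 26.818 h.
Tank 1: C₁ = C_in(1 − e^(−t/τ₁)). Tank 2 (τ₁ ≠ τ₂): C₂ = C_in[1 − (τ₁ e^(−t/τ₁) − τ₂ e^(−t/τ₂))/(τ₁ − τ₂)].
At t = 67.3: e^(−t/τ₁) = 0.029445, e^(−t/τ₂) = 0.081310.
C₂ = 1.23·[1 − (19.091·0.029445 − 26.818·0.081310)/(-7.7273)] = 1.23·0.79055 = 0.97238 g/L.

0.972 g/L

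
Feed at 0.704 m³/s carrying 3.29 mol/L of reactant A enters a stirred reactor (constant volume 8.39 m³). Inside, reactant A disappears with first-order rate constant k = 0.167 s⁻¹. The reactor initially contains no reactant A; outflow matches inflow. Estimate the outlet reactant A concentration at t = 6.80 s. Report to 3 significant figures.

Accumulation = in − out − consumed: V dC/dt = Q C_in − Q C − k V C.
dC/dt = (Q/V) C_in − (Q/V + k) C; effective rate a = Q/V + k = 0.083909 + 0.167 = 0.25091 s⁻¹.
C_ss = Q C_in/(Q + kV) = 1.1002 mol/L; C(t) = C_ss + (C₀ − C_ss) e^(−a t).
C(6.80) = 1.1002 + (-1.1002)·e^(−0.25091·6.80) = 1.1002 + (-1.1002)·0.18156 = 0.90049 mol/L.

0.900 mol/L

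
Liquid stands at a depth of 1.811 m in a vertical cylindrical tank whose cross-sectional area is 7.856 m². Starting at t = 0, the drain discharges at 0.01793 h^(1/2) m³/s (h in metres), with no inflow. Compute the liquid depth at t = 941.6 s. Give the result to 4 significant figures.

0.07356 m

With no inflow, A dh/dt = −0.01793 √h.
∫ h^(−1/2) dh = −(0.01793/A) ∫ dt, giving 2√h = 2√h₀ − (0.01793/A) t.
√h = √1.811 − 0.01793·941.6/(2·7.856) = 1.34573 − 1.07452 = 0.271212.
h = 0.271212² = 0.0735560 m.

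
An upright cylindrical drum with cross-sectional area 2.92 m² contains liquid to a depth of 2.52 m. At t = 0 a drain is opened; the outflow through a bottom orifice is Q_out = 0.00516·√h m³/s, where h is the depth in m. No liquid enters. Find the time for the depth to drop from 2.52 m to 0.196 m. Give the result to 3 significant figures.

Mass balance (ρ constant): A dh/dt = −0.00516 √h.
∫ h^(−1/2) dh = −(0.00516/A) ∫ dt, giving 2√h = 2√h₀ − (0.00516/A) t.
t = 2A(√h₀ − √h)/0.00516 = 2·2.92·(√2.52 − √0.196)/0.00516
  = 5.8400 × (1.5875 − 0.44272) / 0.00516 = 1295.6 s.

1300 s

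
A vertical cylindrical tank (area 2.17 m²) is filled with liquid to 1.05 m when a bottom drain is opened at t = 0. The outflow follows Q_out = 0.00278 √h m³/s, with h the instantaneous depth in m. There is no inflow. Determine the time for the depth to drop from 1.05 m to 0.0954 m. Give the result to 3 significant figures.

1120 s

A dh/dt = −Q_out = −0.00278 √h.
This is separable: 2 d(√h)/dt = −0.00278/A, so √h = √h₀ − (0.00278/(2A)) t.
t = 2A(√h₀ − √h)/0.00278 = 2·2.17·(√1.05 − √0.0954)/0.00278
  = 4.3400 × (1.0247 − 0.30887) / 0.00278 = 1117.5 s.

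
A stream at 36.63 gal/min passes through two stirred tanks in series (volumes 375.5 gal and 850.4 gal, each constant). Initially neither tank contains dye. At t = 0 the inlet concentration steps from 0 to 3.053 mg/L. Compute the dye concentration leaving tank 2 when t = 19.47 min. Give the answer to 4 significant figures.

Species balance on tank i: dCᵢ/dt = (Cᵢ₋₁ − Cᵢ)/τᵢ with τᵢ = Vᵢ/Q.
τ₁ = 375.5/36.63 = 10.2512 min; τ₂ = 850.4/36.63 = 23.2159 min.
Tank 1: C₁ = C_in(1 − e^(−t/τ₁)). Tank 2 (τ₁ ≠ τ₂): C₂ = C_in[1 − (τ₁ e^(−t/τ₁) − τ₂ e^(−t/τ₂))/(τ₁ − τ₂)].
At t = 19.47: e^(−t/τ₁) = 0.149674, e^(−t/τ₂) = 0.432295.
C₂ = 3.053·[1 − (10.2512·0.149674 − 23.2159·0.432295)/(-12.9648)] = 3.053·0.344239 = 1.05096 mg/L.

1.051 mg/L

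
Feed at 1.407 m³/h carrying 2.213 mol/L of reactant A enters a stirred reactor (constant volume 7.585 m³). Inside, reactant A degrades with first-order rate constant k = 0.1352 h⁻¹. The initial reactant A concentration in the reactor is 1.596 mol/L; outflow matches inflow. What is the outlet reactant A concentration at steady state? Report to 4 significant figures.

V dC/dt = Q(C_in − C) − k V C.
At steady state: 0 = Q C_in − (Q + kV) C_ss, so C_ss = Q C_in/(Q + kV).
C_ss = 1.407·2.213/(1.407 + 0.1352·7.585) = 3.11369/2.43249 = 1.28004 mol/L.

1.280 mol/L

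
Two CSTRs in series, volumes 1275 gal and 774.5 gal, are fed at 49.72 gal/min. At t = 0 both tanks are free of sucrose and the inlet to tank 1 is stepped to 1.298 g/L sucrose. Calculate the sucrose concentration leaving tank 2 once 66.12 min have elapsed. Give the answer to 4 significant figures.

Time constants: τᵢ = Vᵢ/Q for each well-mixed tank.
τ₁ = 1275/49.72 = 25.6436 min; τ₂ = 774.5/49.72 = 15.5772 min.
Solving the cascade with C₁(0)=C₂(0)=0 gives C₂(t) = C_in[1 − (τ₁ e^(−t/τ₁) − τ₂ e^(−t/τ₂))/(τ₁ − τ₂)].
At t = 66.12: e^(−t/τ₁) = 0.0758938, e^(−t/τ₂) = 0.0143407.
C₂ = 1.298·[1 − (25.6436·0.0758938 − 15.5772·0.0143407)/(10.0664)] = 1.298·0.828856 = 1.07585 g/L.

1.076 g/L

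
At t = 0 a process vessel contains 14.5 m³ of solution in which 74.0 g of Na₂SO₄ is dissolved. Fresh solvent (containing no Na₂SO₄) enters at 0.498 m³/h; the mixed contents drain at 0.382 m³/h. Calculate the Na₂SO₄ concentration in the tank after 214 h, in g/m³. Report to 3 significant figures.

0.0704 g/m³

Let m(t) be the amount of Na₂SO₄. Volume: V(t) = V₀ + (Q_in − Q_out) t = 14.5 + 0.11600 t; V(214) = 39.324 m³.
No Na₂SO₄ enters, so dm/dt = −Q_out · (m/V).
dm/m = −Q_out dt/(V₀ + 0.11600 t); integrating gives ln(m/m₀) = −(Q_out/(Q_in−Q_out)) ln(V/V₀).
m = m₀ (V₀/V)^(Q_out/(Q_in−Q_out)) = 74.0 × (14.5/39.324)^(3.2931) = 2.7693 g.
C = m/V = 2.7693/39.324 = 0.070422 g/m³.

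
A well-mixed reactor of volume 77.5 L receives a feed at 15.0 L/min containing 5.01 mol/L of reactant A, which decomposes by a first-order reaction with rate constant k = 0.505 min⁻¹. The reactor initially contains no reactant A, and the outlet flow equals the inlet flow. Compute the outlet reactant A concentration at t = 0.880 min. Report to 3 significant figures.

0.637 mol/L

Species balance: V dC/dt = Q C_in − Q C − k V C.
dC/dt = (Q/V) C_in − (Q/V + k) C; effective rate a = Q/V + k = 0.19355 + 0.505 = 0.69855 min⁻¹.
C_ss = Q C_in/(Q + kV) = 1.3881 mol/L; C(t) = C_ss + (C₀ − C_ss) e^(−a t).
C(0.880) = 1.3881 + (-1.3881)·e^(−0.69855·0.880) = 1.3881 + (-1.3881)·0.54079 = 0.63744 mol/L.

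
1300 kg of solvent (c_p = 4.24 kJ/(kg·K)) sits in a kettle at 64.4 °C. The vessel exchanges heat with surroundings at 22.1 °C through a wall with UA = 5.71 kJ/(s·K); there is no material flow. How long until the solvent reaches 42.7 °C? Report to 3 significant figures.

695 s

Heat balance on the well-mixed liquid: M c_p dT/dt = −UA(T − T_amb).
τ = M c_p/UA = 965.32 s; T_ss = T_amb = 22.100 °C.
T(t) = T_ss + (T₀ − T_ss)e^(−t/τ); set T = 42.7:
t = −τ ln[(T − T_ss)/(T₀ − T_ss)] = −965.32 · ln(0.48700) = 694.55 s.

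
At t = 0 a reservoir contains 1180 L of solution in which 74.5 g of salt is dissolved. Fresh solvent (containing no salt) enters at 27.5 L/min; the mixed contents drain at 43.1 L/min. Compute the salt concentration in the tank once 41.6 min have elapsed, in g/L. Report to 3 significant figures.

0.0155 g/L

Let m(t) be the amount of salt. Volume: V(t) = V₀ + (Q_in − Q_out) t = 1180 − 15.600 t; V(41.6) = 531.04 L.
Solute balance: dm/dt = 0 − Q_out C = −Q_out m/V(t).
Separate: dm/m = −Q_out dt/V(t) ⇒ ln(m/m₀) = −(Q_out/(Q_in−Q_out)) ln(V/V₀).
m = m₀ (V₀/V)^(Q_out/(Q_in−Q_out)) = 74.5 × (1180/531.04)^(-2.7628) = 8.2061 g.
C = m/V = 8.2061/531.04 = 0.015453 g/L.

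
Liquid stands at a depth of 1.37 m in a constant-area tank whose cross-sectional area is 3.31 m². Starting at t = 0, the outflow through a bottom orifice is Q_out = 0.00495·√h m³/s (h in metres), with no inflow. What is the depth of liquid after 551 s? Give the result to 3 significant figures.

0.575 m

A dh/dt = −Q_out = −0.00495 √h.
This is separable: 2 d(√h)/dt = −0.00495/A, so √h = √h₀ − (0.00495/(2A)) t.
√h = √1.37 − 0.00495·551/(2·3.31) = 1.1705 − 0.41200 = 0.75847.
h = 0.75847² = 0.57527 m.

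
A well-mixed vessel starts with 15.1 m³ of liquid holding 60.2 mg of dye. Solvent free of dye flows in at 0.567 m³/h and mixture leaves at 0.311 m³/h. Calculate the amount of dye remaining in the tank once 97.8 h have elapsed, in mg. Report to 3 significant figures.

18.4 mg

Total volume: dV/dt = Q_in − Q_out = 0.25600 m³/h, so V(t) = 15.1 + 0.25600 t and V(97.8) = 40.137 m³.
No dye enters, so dm/dt = −Q_out · (m/V).
dm/m = −Q_out dt/(V₀ + 0.25600 t); integrating gives ln(m/m₀) = −(Q_out/(Q_in−Q_out)) ln(V/V₀).
m = m₀ (V₀/V)^(Q_out/(Q_in−Q_out)) = 60.2 × (15.1/40.137)^(1.2148) = 18.358 mg.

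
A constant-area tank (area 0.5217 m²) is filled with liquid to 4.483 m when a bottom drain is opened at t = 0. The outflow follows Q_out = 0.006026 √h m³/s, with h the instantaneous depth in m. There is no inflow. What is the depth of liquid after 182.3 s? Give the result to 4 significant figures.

Unsteady balance on liquid volume: A dh/dt = −0.006026 √h.
Separate and integrate: 2(√h − √h₀) = −(0.006026/A) t.
√h = √4.483 − 0.006026·182.3/(2·0.5217) = 2.11731 − 1.05285 = 1.06446.
h = 1.06446² = 1.13308 m.

1.133 m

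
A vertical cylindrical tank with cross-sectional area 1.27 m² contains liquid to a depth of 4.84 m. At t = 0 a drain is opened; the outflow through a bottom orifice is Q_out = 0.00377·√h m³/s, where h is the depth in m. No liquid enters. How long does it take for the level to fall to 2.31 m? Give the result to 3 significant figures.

With no inflow, A dh/dt = −0.00377 √h.
This is separable: 2 d(√h)/dt = −0.00377/A, so √h = √h₀ − (0.00377/(2A)) t.
t = 2A(√h₀ − √h)/0.00377 = 2·1.27·(√4.84 − √2.31)/0.00377
  = 2.5400 × (2.2000 − 1.5199) / 0.00377 = 458.23 s.

458 s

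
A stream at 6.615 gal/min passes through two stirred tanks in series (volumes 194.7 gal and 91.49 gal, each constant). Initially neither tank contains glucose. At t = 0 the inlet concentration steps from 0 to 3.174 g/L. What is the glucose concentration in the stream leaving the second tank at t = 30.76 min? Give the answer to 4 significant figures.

Species balance on tank i: dCᵢ/dt = (Cᵢ₋₁ − Cᵢ)/τᵢ with τᵢ = Vᵢ/Q.
τ₁ = 194.7/6.615 = 29.4331 min; τ₂ = 91.49/6.615 = 13.8307 min.
Tank 1: C₁ = C_in(1 − e^(−t/τ₁)). Tank 2 (τ₁ ≠ τ₂): C₂ = C_in[1 − (τ₁ e^(−t/τ₁) − τ₂ e^(−t/τ₂))/(τ₁ − τ₂)].
At t = 30.76: e^(−t/τ₁) = 0.351663, e^(−t/τ₂) = 0.108171.
C₂ = 3.174·[1 − (29.4331·0.351663 − 13.8307·0.108171)/(15.6024)] = 3.174·0.432495 = 1.37274 g/L.

1.373 g/L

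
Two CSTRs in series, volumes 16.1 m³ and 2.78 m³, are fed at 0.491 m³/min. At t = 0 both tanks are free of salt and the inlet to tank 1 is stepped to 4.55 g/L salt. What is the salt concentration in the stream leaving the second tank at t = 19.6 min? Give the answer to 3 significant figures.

1.55 g/L

Species balance on tank i: dCᵢ/dt = (Cᵢ₋₁ − Cᵢ)/τᵢ with τᵢ = Vᵢ/Q.
τ₁ = 16.1/0.491 = 32.790 min; τ₂ = 2.78/0.491 = 5.6619 min.
Tank 1: C₁ = C_in(1 − e^(−t/τ₁)). Tank 2 (τ₁ ≠ τ₂): C₂ = C_in[1 − (τ₁ e^(−t/τ₁) − τ₂ e^(−t/τ₂))/(τ₁ − τ₂)].
At t = 19.6: e^(−t/τ₁) = 0.55005, e^(−t/τ₂) = 0.031376.
C₂ = 4.55·[1 − (32.790·0.55005 − 5.6619·0.031376)/(27.128)] = 4.55·0.34169 = 1.5547 g/L.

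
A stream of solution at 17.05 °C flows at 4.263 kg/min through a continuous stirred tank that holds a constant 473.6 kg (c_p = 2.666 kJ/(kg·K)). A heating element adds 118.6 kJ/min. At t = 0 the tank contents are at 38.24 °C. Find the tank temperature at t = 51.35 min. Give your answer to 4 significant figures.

34.26 °C

First-law balance (no shaft work): M c_p dT/dt = ṁ c_p (T_in − T) + 118.6.
τ = M/ṁ = 111.095 min; T_ss = T_in + Q̇/(ṁ c_p) = 17.05 + 118.6/(4.263·2.666) = 27.4854 °C.
Integrating: T(t) = T_ss + (T₀ − T_ss) e^(−t/τ).
T(51.35) = 27.4854 + (10.7546)·e^(−51.35/111.095) = 27.4854 + (10.7546)·0.629887 = 34.2596 °C.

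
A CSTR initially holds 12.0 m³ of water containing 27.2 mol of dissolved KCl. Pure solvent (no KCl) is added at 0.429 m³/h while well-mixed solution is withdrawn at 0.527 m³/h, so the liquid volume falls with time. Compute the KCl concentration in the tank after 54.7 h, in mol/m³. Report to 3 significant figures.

0.170 mol/m³

Total volume: dV/dt = Q_in − Q_out = -0.098000 m³/h, so V(t) = 12.0 − 0.098000 t and V(54.7) = 6.6394 m³.
Solute balance: dm/dt = 0 − Q_out C = −Q_out m/V(t).
Separate: dm/m = −Q_out dt/V(t) ⇒ ln(m/m₀) = −(Q_out/(Q_in−Q_out)) ln(V/V₀).
m = m₀ (V₀/V)^(Q_out/(Q_in−Q_out)) = 27.2 × (12.0/6.6394)^(-5.3776) = 1.1279 mol.
C = m/V = 1.1279/6.6394 = 0.16987 mol/m³.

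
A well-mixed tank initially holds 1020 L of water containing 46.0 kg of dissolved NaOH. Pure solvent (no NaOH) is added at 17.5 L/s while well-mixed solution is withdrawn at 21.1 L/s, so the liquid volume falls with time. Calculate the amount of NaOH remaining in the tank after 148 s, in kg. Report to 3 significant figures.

Total volume: dV/dt = Q_in − Q_out = -3.6000 L/s, so V(t) = 1020 − 3.6000 t and V(148) = 487.20 L.
Solute balance: dm/dt = 0 − Q_out C = −Q_out m/V(t).
Separate: dm/m = −Q_out dt/V(t) ⇒ ln(m/m₀) = −(Q_out/(Q_in−Q_out)) ln(V/V₀).
m = m₀ (V₀/V)^(Q_out/(Q_in−Q_out)) = 46.0 × (1020/487.20)^(-5.8611) = 0.60530 kg.

0.605 kg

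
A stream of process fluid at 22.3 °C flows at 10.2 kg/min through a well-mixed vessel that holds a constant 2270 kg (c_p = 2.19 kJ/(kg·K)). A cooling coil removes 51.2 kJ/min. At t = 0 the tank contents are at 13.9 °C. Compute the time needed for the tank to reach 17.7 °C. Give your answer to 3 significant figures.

M c_p dT/dt = ṁ c_p (T_in − T) − Q̇.
τ = M/ṁ = 222.55 min; T_ss = T_in − Q̇/(ṁ c_p) = 20.008 °C.
T(t) = T_ss + (T₀ − T_ss) e^(−t/τ). Set T = 17.7:
e^(−t/τ) = (17.7 − 20.008)/(13.9 − 20.008) = 0.37786
t = −222.55 · ln(0.37786) = 216.59 min.

217 min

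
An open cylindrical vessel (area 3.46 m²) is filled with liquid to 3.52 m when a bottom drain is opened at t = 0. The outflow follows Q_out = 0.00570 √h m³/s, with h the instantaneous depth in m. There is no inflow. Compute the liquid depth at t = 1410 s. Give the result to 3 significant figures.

0.511 m

A dh/dt = −Q_out = −0.00570 √h.
Separate and integrate: 2(√h − √h₀) = −(0.00570/A) t.
√h = √3.52 − 0.00570·1410/(2·3.46) = 1.8762 − 1.1614 = 0.71475.
h = 0.71475² = 0.51087 m.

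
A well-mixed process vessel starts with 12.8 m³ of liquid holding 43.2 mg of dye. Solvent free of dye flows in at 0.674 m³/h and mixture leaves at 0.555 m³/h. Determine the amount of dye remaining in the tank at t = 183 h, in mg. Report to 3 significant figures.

0.419 mg

Total volume: dV/dt = Q_in − Q_out = 0.11900 m³/h, so V(t) = 12.8 + 0.11900 t and V(183) = 34.577 m³.
No dye enters, so dm/dt = −Q_out · (m/V).
Separate: dm/m = −Q_out dt/V(t) ⇒ ln(m/m₀) = −(Q_out/(Q_in−Q_out)) ln(V/V₀).
m = m₀ (V₀/V)^(Q_out/(Q_in−Q_out)) = 43.2 × (12.8/34.577)^(4.6639) = 0.41944 mg.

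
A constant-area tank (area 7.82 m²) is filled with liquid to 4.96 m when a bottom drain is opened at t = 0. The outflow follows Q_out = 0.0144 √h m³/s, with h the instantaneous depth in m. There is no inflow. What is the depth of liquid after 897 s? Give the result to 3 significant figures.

A dh/dt = −Q_out = −0.0144 √h.
∫ h^(−1/2) dh = −(0.0144/A) ∫ dt, giving 2√h = 2√h₀ − (0.0144/A) t.
√h = √4.96 − 0.0144·897/(2·7.82) = 2.2271 − 0.82588 = 1.4012.
h = 1.4012² = 1.9634 m.

1.96 m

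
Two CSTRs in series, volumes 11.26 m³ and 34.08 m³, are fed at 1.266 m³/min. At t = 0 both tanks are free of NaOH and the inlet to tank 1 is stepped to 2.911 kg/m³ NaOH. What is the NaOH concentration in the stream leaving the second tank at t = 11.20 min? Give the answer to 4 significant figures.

Each tank obeys Vᵢ dCᵢ/dt = Q(Cᵢ₋₁ − Cᵢ), so τᵢ = Vᵢ/Q.
τ₁ = 11.26/1.266 = 8.89415 min; τ₂ = 34.08/1.266 = 26.9194 min.
Tank 1: C₁ = C_in(1 − e^(−t/τ₁)). Tank 2 (τ₁ ≠ τ₂): C₂ = C_in[1 − (τ₁ e^(−t/τ₁) − τ₂ e^(−t/τ₂))/(τ₁ − τ₂)].
At t = 11.20: e^(−t/τ₁) = 0.283866, e^(−t/τ₂) = 0.659643.
C₂ = 2.911·[1 − (8.89415·0.283866 − 26.9194·0.659643)/(-18.0253)] = 2.911·0.154938 = 0.451025 kg/m³.

0.4510 kg/m³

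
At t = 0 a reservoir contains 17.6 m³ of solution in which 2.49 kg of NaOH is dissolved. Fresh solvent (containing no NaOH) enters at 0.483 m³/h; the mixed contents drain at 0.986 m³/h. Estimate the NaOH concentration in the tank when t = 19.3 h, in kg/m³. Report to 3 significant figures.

0.0655 kg/m³

Let m(t) be the amount of NaOH. Volume: V(t) = V₀ + (Q_in − Q_out) t = 17.6 − 0.50300 t; V(19.3) = 7.8921 m³.
No NaOH enters, so dm/dt = −Q_out · (m/V).
Separate: dm/m = −Q_out dt/V(t) ⇒ ln(m/m₀) = −(Q_out/(Q_in−Q_out)) ln(V/V₀).
m = m₀ (V₀/V)^(Q_out/(Q_in−Q_out)) = 2.49 × (17.6/7.8921)^(-1.9602) = 0.51690 kg.
C = m/V = 0.51690/7.8921 = 0.065496 kg/m³.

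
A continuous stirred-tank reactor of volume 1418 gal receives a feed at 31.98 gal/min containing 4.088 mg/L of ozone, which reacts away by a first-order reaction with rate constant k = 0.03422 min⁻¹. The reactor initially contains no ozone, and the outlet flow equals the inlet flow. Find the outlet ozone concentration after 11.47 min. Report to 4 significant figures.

0.7772 mg/L

Species balance: V dC/dt = Q C_in − Q C − k V C.
This is linear with rate a = Q/V + k = 0.0567729 min⁻¹.
C_ss = Q C_in/(Q + kV) = 1.62395 mg/L; C(t) = C_ss + (C₀ − C_ss) e^(−a t).
C(11.47) = 1.62395 + (-1.62395)·e^(−0.0567729·11.47) = 1.62395 + (-1.62395)·0.521427 = 0.777177 mg/L.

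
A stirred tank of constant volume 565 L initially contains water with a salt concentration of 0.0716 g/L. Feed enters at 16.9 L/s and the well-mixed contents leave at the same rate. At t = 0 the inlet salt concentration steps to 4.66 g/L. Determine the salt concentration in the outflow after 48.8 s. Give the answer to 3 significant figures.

3.59 g/L

Mass balance on the solute (V constant): V dC/dt = Q(C_in − C).
So dC/dt = (C_in − C)/τ with τ = V/Q = 565/16.9 = 33.432 s.
Solution: C(t) = C_in + (C₀ − C_in) e^(−t/τ).
C(48.8) = 4.66 + (0.0716 − 4.66)·e^(−48.8/33.432) = 4.66 + (-4.5884)·0.23231 = 3.5941 g/L.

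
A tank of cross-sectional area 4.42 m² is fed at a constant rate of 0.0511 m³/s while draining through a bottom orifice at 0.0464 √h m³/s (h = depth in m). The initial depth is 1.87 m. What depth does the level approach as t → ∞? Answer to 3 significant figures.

1.21 m

A dh/dt = Q_in − 0.0464 √h. Steady state requires inflow = outflow:
Q_in = 0.0464 √h_ss ⇒ √h_ss = 0.0511/0.0464 = 1.1013.
h_ss = 1.1013² = 1.2128 m. (Since h₀ = 1.87 m > h_ss, the level will fall toward this value.)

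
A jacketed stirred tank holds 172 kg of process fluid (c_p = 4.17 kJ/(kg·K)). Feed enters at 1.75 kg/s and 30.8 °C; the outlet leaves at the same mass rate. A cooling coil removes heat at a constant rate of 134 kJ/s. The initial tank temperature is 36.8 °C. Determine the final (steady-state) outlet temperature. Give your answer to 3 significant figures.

M c_p dT/dt = ṁ c_p (T_in − T) − Q̇.
At steady state dT/dt = 0 ⇒ T_ss = T_in − Q̇/(ṁ c_p) = 30.8 − 134/(1.75·4.17) = 12.438 °C.

12.4 °C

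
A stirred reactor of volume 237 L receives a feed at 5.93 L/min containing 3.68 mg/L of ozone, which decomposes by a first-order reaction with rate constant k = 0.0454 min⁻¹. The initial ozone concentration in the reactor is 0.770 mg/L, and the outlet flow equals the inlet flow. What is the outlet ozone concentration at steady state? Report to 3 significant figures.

1.31 mg/L

Species balance: V dC/dt = Q C_in − Q C − k V C.
At steady state: 0 = Q C_in − (Q + kV) C_ss, so C_ss = Q C_in/(Q + kV).
C_ss = 5.93·3.68/(5.93 + 0.0454·237) = 21.822/16.690 = 1.3075 mg/L.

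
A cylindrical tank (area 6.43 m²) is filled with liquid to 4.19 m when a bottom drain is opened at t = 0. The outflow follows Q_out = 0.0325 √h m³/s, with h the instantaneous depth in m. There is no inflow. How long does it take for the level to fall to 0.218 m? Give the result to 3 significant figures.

A dh/dt = −Q_out = −0.0325 √h.
∫ h^(−1/2) dh = −(0.0325/A) ∫ dt, giving 2√h = 2√h₀ − (0.0325/A) t.
t = 2A(√h₀ − √h)/0.0325 = 2·6.43·(√4.19 − √0.218)/0.0325
  = 12.860 × (2.0469 − 0.46690) / 0.0325 = 625.21 s.

625 s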